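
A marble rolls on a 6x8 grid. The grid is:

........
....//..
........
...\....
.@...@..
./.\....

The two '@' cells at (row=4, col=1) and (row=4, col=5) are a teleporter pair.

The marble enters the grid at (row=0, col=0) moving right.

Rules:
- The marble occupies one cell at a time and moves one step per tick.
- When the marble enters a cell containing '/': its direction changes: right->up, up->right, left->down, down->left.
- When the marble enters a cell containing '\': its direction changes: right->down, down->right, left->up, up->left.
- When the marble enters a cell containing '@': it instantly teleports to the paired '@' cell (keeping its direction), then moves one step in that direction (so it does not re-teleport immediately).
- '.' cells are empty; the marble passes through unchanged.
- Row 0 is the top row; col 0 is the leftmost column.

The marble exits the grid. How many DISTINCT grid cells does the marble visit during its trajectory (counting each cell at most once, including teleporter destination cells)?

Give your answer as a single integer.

Answer: 8

Derivation:
Step 1: enter (0,0), '.' pass, move right to (0,1)
Step 2: enter (0,1), '.' pass, move right to (0,2)
Step 3: enter (0,2), '.' pass, move right to (0,3)
Step 4: enter (0,3), '.' pass, move right to (0,4)
Step 5: enter (0,4), '.' pass, move right to (0,5)
Step 6: enter (0,5), '.' pass, move right to (0,6)
Step 7: enter (0,6), '.' pass, move right to (0,7)
Step 8: enter (0,7), '.' pass, move right to (0,8)
Step 9: at (0,8) — EXIT via right edge, pos 0
Distinct cells visited: 8 (path length 8)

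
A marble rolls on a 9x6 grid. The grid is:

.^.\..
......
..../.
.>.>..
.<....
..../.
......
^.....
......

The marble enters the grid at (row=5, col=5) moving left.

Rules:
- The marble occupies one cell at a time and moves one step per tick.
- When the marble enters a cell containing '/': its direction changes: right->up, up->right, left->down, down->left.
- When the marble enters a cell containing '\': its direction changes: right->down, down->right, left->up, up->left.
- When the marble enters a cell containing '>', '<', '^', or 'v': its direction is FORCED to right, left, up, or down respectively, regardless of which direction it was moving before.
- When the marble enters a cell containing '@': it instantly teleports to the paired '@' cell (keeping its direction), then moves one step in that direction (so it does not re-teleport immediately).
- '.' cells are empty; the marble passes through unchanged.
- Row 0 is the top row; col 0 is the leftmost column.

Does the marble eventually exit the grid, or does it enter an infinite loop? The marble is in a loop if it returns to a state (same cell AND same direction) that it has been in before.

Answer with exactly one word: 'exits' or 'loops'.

Step 1: enter (5,5), '.' pass, move left to (5,4)
Step 2: enter (5,4), '/' deflects left->down, move down to (6,4)
Step 3: enter (6,4), '.' pass, move down to (7,4)
Step 4: enter (7,4), '.' pass, move down to (8,4)
Step 5: enter (8,4), '.' pass, move down to (9,4)
Step 6: at (9,4) — EXIT via bottom edge, pos 4

Answer: exits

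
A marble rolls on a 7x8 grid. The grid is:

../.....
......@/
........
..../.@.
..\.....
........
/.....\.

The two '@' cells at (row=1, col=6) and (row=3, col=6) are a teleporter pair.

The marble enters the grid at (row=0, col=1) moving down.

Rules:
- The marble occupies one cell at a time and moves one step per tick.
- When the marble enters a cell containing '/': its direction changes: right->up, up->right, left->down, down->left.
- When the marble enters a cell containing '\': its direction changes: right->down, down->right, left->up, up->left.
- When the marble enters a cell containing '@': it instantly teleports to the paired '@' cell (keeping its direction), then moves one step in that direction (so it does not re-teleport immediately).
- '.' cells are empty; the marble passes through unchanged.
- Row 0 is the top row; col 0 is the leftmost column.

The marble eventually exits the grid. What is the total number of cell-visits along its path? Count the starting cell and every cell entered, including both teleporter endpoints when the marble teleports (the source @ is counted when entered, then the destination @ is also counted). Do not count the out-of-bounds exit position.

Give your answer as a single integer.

Answer: 7

Derivation:
Step 1: enter (0,1), '.' pass, move down to (1,1)
Step 2: enter (1,1), '.' pass, move down to (2,1)
Step 3: enter (2,1), '.' pass, move down to (3,1)
Step 4: enter (3,1), '.' pass, move down to (4,1)
Step 5: enter (4,1), '.' pass, move down to (5,1)
Step 6: enter (5,1), '.' pass, move down to (6,1)
Step 7: enter (6,1), '.' pass, move down to (7,1)
Step 8: at (7,1) — EXIT via bottom edge, pos 1
Path length (cell visits): 7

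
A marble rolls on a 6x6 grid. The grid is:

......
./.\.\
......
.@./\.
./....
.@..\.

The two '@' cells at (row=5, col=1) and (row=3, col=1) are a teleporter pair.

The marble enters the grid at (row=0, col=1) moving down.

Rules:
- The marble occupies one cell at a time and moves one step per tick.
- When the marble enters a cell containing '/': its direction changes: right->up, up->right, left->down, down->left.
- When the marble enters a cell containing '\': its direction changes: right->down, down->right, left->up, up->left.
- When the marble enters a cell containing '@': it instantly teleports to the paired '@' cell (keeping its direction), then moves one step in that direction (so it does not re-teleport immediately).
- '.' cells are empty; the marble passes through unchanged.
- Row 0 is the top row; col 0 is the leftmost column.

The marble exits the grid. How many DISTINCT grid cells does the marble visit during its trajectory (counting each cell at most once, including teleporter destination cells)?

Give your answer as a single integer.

Answer: 3

Derivation:
Step 1: enter (0,1), '.' pass, move down to (1,1)
Step 2: enter (1,1), '/' deflects down->left, move left to (1,0)
Step 3: enter (1,0), '.' pass, move left to (1,-1)
Step 4: at (1,-1) — EXIT via left edge, pos 1
Distinct cells visited: 3 (path length 3)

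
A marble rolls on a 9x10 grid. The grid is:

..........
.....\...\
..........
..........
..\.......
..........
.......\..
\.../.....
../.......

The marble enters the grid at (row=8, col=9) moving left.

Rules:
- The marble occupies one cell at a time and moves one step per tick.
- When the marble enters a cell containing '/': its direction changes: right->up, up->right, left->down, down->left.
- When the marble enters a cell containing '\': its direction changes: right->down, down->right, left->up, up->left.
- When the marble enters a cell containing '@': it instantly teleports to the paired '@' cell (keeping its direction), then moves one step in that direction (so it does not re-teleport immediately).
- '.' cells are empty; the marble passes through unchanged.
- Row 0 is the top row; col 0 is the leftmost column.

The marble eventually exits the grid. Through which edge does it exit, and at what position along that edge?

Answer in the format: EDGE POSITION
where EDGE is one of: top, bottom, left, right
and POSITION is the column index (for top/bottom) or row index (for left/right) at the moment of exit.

Step 1: enter (8,9), '.' pass, move left to (8,8)
Step 2: enter (8,8), '.' pass, move left to (8,7)
Step 3: enter (8,7), '.' pass, move left to (8,6)
Step 4: enter (8,6), '.' pass, move left to (8,5)
Step 5: enter (8,5), '.' pass, move left to (8,4)
Step 6: enter (8,4), '.' pass, move left to (8,3)
Step 7: enter (8,3), '.' pass, move left to (8,2)
Step 8: enter (8,2), '/' deflects left->down, move down to (9,2)
Step 9: at (9,2) — EXIT via bottom edge, pos 2

Answer: bottom 2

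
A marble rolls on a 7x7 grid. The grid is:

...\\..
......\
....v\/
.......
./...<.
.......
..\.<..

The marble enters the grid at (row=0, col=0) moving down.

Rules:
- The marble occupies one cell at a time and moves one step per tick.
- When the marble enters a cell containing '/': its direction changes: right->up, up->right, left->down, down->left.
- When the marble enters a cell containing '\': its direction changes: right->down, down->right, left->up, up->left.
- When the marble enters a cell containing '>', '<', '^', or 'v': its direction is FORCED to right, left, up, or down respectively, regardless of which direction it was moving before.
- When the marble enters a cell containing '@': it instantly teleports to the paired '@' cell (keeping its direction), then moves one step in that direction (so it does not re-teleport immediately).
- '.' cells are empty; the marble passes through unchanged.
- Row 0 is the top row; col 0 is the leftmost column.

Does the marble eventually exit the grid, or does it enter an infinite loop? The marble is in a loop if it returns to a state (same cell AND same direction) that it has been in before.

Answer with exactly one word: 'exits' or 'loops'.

Step 1: enter (0,0), '.' pass, move down to (1,0)
Step 2: enter (1,0), '.' pass, move down to (2,0)
Step 3: enter (2,0), '.' pass, move down to (3,0)
Step 4: enter (3,0), '.' pass, move down to (4,0)
Step 5: enter (4,0), '.' pass, move down to (5,0)
Step 6: enter (5,0), '.' pass, move down to (6,0)
Step 7: enter (6,0), '.' pass, move down to (7,0)
Step 8: at (7,0) — EXIT via bottom edge, pos 0

Answer: exits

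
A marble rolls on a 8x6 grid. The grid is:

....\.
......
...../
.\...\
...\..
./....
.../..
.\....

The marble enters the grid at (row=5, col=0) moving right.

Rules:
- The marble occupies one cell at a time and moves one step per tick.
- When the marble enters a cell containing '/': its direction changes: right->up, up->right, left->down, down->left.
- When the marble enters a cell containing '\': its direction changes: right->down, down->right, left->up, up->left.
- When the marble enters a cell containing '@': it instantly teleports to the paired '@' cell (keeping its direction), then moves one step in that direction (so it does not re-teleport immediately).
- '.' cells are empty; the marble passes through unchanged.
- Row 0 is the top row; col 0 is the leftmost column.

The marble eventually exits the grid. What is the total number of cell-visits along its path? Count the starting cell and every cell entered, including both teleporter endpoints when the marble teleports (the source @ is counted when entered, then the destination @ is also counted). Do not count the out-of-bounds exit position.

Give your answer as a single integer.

Answer: 5

Derivation:
Step 1: enter (5,0), '.' pass, move right to (5,1)
Step 2: enter (5,1), '/' deflects right->up, move up to (4,1)
Step 3: enter (4,1), '.' pass, move up to (3,1)
Step 4: enter (3,1), '\' deflects up->left, move left to (3,0)
Step 5: enter (3,0), '.' pass, move left to (3,-1)
Step 6: at (3,-1) — EXIT via left edge, pos 3
Path length (cell visits): 5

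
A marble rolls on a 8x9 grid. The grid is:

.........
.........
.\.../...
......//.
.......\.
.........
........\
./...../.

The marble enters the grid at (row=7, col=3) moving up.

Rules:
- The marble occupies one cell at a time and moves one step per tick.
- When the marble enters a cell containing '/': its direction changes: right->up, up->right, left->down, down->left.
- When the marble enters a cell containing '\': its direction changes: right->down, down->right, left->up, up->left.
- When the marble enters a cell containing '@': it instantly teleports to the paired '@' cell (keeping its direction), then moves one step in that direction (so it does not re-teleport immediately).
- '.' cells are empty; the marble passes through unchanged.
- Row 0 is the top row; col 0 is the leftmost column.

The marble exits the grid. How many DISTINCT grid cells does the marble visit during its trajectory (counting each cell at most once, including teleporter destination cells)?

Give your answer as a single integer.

Answer: 8

Derivation:
Step 1: enter (7,3), '.' pass, move up to (6,3)
Step 2: enter (6,3), '.' pass, move up to (5,3)
Step 3: enter (5,3), '.' pass, move up to (4,3)
Step 4: enter (4,3), '.' pass, move up to (3,3)
Step 5: enter (3,3), '.' pass, move up to (2,3)
Step 6: enter (2,3), '.' pass, move up to (1,3)
Step 7: enter (1,3), '.' pass, move up to (0,3)
Step 8: enter (0,3), '.' pass, move up to (-1,3)
Step 9: at (-1,3) — EXIT via top edge, pos 3
Distinct cells visited: 8 (path length 8)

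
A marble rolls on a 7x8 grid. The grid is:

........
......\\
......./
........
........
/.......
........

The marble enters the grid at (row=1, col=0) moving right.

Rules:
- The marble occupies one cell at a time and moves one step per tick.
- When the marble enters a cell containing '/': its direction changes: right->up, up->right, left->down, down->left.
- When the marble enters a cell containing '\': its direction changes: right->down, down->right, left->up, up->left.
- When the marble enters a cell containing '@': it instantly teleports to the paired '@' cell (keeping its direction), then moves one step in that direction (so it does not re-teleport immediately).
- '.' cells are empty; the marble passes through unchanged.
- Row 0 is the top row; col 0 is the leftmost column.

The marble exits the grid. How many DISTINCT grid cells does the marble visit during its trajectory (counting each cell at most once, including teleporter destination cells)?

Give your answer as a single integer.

Step 1: enter (1,0), '.' pass, move right to (1,1)
Step 2: enter (1,1), '.' pass, move right to (1,2)
Step 3: enter (1,2), '.' pass, move right to (1,3)
Step 4: enter (1,3), '.' pass, move right to (1,4)
Step 5: enter (1,4), '.' pass, move right to (1,5)
Step 6: enter (1,5), '.' pass, move right to (1,6)
Step 7: enter (1,6), '\' deflects right->down, move down to (2,6)
Step 8: enter (2,6), '.' pass, move down to (3,6)
Step 9: enter (3,6), '.' pass, move down to (4,6)
Step 10: enter (4,6), '.' pass, move down to (5,6)
Step 11: enter (5,6), '.' pass, move down to (6,6)
Step 12: enter (6,6), '.' pass, move down to (7,6)
Step 13: at (7,6) — EXIT via bottom edge, pos 6
Distinct cells visited: 12 (path length 12)

Answer: 12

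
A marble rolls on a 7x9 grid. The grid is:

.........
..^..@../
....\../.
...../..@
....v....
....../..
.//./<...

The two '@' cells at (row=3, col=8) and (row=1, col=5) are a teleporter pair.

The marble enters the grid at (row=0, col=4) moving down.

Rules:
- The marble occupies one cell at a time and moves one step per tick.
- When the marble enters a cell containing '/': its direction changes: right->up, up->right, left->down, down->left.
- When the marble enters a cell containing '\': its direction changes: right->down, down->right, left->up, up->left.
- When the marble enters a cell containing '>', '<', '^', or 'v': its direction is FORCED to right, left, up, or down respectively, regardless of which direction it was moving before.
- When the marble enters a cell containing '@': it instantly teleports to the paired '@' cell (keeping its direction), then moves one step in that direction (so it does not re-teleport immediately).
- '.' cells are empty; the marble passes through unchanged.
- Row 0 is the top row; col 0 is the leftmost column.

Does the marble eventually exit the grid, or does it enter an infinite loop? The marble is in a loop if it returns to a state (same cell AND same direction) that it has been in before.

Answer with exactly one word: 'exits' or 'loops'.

Answer: exits

Derivation:
Step 1: enter (0,4), '.' pass, move down to (1,4)
Step 2: enter (1,4), '.' pass, move down to (2,4)
Step 3: enter (2,4), '\' deflects down->right, move right to (2,5)
Step 4: enter (2,5), '.' pass, move right to (2,6)
Step 5: enter (2,6), '.' pass, move right to (2,7)
Step 6: enter (2,7), '/' deflects right->up, move up to (1,7)
Step 7: enter (1,7), '.' pass, move up to (0,7)
Step 8: enter (0,7), '.' pass, move up to (-1,7)
Step 9: at (-1,7) — EXIT via top edge, pos 7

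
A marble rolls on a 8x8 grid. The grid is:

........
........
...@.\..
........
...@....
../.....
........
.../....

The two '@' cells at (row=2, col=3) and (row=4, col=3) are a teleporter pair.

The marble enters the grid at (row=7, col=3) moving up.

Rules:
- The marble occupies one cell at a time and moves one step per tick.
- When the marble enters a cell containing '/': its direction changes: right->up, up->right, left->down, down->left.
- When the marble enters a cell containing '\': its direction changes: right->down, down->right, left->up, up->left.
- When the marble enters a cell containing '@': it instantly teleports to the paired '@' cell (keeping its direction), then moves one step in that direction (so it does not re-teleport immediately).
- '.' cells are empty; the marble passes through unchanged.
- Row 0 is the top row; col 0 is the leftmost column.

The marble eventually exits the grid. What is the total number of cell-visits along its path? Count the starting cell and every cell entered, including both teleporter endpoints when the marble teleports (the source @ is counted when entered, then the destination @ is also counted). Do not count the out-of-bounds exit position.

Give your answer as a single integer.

Step 1: enter (7,3), '/' deflects up->right, move right to (7,4)
Step 2: enter (7,4), '.' pass, move right to (7,5)
Step 3: enter (7,5), '.' pass, move right to (7,6)
Step 4: enter (7,6), '.' pass, move right to (7,7)
Step 5: enter (7,7), '.' pass, move right to (7,8)
Step 6: at (7,8) — EXIT via right edge, pos 7
Path length (cell visits): 5

Answer: 5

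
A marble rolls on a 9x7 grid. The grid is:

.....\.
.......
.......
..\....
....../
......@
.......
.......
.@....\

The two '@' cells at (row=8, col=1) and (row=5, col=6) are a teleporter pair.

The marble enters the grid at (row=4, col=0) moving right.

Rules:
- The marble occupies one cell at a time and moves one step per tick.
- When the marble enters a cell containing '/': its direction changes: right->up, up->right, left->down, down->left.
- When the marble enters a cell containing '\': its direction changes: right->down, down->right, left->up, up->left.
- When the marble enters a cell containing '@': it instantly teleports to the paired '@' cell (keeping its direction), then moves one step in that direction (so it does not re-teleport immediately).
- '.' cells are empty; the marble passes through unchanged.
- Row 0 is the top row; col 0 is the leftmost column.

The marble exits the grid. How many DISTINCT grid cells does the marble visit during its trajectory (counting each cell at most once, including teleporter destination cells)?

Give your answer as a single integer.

Step 1: enter (4,0), '.' pass, move right to (4,1)
Step 2: enter (4,1), '.' pass, move right to (4,2)
Step 3: enter (4,2), '.' pass, move right to (4,3)
Step 4: enter (4,3), '.' pass, move right to (4,4)
Step 5: enter (4,4), '.' pass, move right to (4,5)
Step 6: enter (4,5), '.' pass, move right to (4,6)
Step 7: enter (4,6), '/' deflects right->up, move up to (3,6)
Step 8: enter (3,6), '.' pass, move up to (2,6)
Step 9: enter (2,6), '.' pass, move up to (1,6)
Step 10: enter (1,6), '.' pass, move up to (0,6)
Step 11: enter (0,6), '.' pass, move up to (-1,6)
Step 12: at (-1,6) — EXIT via top edge, pos 6
Distinct cells visited: 11 (path length 11)

Answer: 11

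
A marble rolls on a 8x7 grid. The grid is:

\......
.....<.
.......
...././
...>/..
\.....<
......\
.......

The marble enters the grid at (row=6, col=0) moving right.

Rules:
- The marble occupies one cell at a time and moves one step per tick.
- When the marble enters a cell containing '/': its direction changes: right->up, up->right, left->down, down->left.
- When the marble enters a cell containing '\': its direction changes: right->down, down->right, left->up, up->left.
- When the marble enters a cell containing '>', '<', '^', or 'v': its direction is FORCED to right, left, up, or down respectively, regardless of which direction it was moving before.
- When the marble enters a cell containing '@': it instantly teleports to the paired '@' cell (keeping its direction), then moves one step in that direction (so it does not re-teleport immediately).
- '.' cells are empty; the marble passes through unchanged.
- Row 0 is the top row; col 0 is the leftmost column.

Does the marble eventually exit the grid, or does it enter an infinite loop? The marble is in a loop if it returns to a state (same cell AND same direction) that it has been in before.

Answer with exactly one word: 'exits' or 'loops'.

Step 1: enter (6,0), '.' pass, move right to (6,1)
Step 2: enter (6,1), '.' pass, move right to (6,2)
Step 3: enter (6,2), '.' pass, move right to (6,3)
Step 4: enter (6,3), '.' pass, move right to (6,4)
Step 5: enter (6,4), '.' pass, move right to (6,5)
Step 6: enter (6,5), '.' pass, move right to (6,6)
Step 7: enter (6,6), '\' deflects right->down, move down to (7,6)
Step 8: enter (7,6), '.' pass, move down to (8,6)
Step 9: at (8,6) — EXIT via bottom edge, pos 6

Answer: exits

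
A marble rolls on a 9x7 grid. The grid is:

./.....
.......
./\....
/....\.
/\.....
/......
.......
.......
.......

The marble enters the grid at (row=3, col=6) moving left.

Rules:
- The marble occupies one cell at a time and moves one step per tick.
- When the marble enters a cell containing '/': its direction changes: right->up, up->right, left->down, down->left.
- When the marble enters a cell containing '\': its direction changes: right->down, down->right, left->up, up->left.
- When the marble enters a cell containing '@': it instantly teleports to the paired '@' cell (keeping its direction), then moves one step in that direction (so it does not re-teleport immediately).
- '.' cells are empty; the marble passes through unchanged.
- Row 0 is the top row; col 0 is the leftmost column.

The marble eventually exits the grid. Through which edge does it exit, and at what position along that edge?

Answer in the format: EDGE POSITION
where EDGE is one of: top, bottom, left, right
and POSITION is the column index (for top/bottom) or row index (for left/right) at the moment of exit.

Step 1: enter (3,6), '.' pass, move left to (3,5)
Step 2: enter (3,5), '\' deflects left->up, move up to (2,5)
Step 3: enter (2,5), '.' pass, move up to (1,5)
Step 4: enter (1,5), '.' pass, move up to (0,5)
Step 5: enter (0,5), '.' pass, move up to (-1,5)
Step 6: at (-1,5) — EXIT via top edge, pos 5

Answer: top 5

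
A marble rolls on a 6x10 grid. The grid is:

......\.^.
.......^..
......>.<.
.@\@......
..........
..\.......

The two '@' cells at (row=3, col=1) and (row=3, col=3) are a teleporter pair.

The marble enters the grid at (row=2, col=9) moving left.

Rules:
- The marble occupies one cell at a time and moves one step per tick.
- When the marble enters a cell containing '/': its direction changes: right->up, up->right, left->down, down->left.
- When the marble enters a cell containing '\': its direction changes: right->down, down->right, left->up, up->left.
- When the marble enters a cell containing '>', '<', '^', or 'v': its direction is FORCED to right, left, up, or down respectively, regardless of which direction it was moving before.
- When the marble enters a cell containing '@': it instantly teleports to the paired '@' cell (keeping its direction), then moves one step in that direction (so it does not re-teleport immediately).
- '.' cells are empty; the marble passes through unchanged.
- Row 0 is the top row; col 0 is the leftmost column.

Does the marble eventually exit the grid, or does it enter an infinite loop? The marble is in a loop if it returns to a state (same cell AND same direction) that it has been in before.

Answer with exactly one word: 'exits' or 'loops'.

Answer: loops

Derivation:
Step 1: enter (2,9), '.' pass, move left to (2,8)
Step 2: enter (2,8), '<' forces left->left, move left to (2,7)
Step 3: enter (2,7), '.' pass, move left to (2,6)
Step 4: enter (2,6), '>' forces left->right, move right to (2,7)
Step 5: enter (2,7), '.' pass, move right to (2,8)
Step 6: enter (2,8), '<' forces right->left, move left to (2,7)
Step 7: at (2,7) dir=left — LOOP DETECTED (seen before)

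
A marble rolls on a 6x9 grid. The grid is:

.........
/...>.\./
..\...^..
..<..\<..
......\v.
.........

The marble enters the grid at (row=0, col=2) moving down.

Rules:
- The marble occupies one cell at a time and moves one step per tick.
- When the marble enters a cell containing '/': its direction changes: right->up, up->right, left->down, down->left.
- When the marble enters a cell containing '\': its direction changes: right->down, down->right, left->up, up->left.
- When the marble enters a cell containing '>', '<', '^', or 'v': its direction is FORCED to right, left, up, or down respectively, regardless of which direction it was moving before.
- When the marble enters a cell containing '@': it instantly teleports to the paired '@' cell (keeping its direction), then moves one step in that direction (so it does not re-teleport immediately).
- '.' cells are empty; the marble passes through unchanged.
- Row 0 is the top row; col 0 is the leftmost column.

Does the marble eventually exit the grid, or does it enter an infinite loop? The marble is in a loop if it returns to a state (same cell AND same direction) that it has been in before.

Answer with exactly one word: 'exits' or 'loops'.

Answer: loops

Derivation:
Step 1: enter (0,2), '.' pass, move down to (1,2)
Step 2: enter (1,2), '.' pass, move down to (2,2)
Step 3: enter (2,2), '\' deflects down->right, move right to (2,3)
Step 4: enter (2,3), '.' pass, move right to (2,4)
Step 5: enter (2,4), '.' pass, move right to (2,5)
Step 6: enter (2,5), '.' pass, move right to (2,6)
Step 7: enter (2,6), '^' forces right->up, move up to (1,6)
Step 8: enter (1,6), '\' deflects up->left, move left to (1,5)
Step 9: enter (1,5), '.' pass, move left to (1,4)
Step 10: enter (1,4), '>' forces left->right, move right to (1,5)
Step 11: enter (1,5), '.' pass, move right to (1,6)
Step 12: enter (1,6), '\' deflects right->down, move down to (2,6)
Step 13: enter (2,6), '^' forces down->up, move up to (1,6)
Step 14: at (1,6) dir=up — LOOP DETECTED (seen before)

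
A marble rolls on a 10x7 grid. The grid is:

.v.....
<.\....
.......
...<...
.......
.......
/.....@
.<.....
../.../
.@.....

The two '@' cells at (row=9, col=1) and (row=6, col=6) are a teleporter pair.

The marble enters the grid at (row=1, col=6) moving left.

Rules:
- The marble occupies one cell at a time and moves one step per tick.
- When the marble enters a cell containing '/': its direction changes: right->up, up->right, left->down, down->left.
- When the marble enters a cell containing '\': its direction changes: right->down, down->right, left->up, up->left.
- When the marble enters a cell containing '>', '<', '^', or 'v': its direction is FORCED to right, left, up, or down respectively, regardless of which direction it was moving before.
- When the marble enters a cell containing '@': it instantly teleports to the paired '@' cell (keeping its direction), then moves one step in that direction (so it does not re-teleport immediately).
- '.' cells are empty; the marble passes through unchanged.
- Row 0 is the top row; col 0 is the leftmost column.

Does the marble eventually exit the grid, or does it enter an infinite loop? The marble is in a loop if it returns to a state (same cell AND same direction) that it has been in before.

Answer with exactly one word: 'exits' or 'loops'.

Answer: exits

Derivation:
Step 1: enter (1,6), '.' pass, move left to (1,5)
Step 2: enter (1,5), '.' pass, move left to (1,4)
Step 3: enter (1,4), '.' pass, move left to (1,3)
Step 4: enter (1,3), '.' pass, move left to (1,2)
Step 5: enter (1,2), '\' deflects left->up, move up to (0,2)
Step 6: enter (0,2), '.' pass, move up to (-1,2)
Step 7: at (-1,2) — EXIT via top edge, pos 2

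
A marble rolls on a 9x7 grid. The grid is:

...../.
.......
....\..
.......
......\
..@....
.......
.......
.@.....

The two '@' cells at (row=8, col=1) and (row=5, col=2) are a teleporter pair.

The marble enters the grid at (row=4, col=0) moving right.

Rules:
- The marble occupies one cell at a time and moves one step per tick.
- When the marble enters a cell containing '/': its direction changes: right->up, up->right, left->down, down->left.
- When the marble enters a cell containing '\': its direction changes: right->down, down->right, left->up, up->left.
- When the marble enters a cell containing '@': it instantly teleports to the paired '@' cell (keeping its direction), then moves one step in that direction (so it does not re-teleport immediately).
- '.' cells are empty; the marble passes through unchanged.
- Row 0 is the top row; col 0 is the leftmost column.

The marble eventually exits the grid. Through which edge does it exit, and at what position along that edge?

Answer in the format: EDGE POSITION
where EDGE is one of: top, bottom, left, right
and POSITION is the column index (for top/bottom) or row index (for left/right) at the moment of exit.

Answer: bottom 6

Derivation:
Step 1: enter (4,0), '.' pass, move right to (4,1)
Step 2: enter (4,1), '.' pass, move right to (4,2)
Step 3: enter (4,2), '.' pass, move right to (4,3)
Step 4: enter (4,3), '.' pass, move right to (4,4)
Step 5: enter (4,4), '.' pass, move right to (4,5)
Step 6: enter (4,5), '.' pass, move right to (4,6)
Step 7: enter (4,6), '\' deflects right->down, move down to (5,6)
Step 8: enter (5,6), '.' pass, move down to (6,6)
Step 9: enter (6,6), '.' pass, move down to (7,6)
Step 10: enter (7,6), '.' pass, move down to (8,6)
Step 11: enter (8,6), '.' pass, move down to (9,6)
Step 12: at (9,6) — EXIT via bottom edge, pos 6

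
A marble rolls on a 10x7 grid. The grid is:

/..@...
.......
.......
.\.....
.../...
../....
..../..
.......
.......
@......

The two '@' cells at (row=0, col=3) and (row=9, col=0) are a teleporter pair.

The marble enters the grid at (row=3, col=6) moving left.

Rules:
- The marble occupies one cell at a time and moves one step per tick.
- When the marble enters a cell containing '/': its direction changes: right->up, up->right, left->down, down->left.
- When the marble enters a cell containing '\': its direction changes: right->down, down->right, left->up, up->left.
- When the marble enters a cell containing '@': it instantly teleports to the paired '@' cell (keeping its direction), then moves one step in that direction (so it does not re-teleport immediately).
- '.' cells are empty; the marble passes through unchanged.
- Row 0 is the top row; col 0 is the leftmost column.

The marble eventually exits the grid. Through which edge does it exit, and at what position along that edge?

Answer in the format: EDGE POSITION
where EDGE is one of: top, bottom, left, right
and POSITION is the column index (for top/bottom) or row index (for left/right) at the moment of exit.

Answer: top 1

Derivation:
Step 1: enter (3,6), '.' pass, move left to (3,5)
Step 2: enter (3,5), '.' pass, move left to (3,4)
Step 3: enter (3,4), '.' pass, move left to (3,3)
Step 4: enter (3,3), '.' pass, move left to (3,2)
Step 5: enter (3,2), '.' pass, move left to (3,1)
Step 6: enter (3,1), '\' deflects left->up, move up to (2,1)
Step 7: enter (2,1), '.' pass, move up to (1,1)
Step 8: enter (1,1), '.' pass, move up to (0,1)
Step 9: enter (0,1), '.' pass, move up to (-1,1)
Step 10: at (-1,1) — EXIT via top edge, pos 1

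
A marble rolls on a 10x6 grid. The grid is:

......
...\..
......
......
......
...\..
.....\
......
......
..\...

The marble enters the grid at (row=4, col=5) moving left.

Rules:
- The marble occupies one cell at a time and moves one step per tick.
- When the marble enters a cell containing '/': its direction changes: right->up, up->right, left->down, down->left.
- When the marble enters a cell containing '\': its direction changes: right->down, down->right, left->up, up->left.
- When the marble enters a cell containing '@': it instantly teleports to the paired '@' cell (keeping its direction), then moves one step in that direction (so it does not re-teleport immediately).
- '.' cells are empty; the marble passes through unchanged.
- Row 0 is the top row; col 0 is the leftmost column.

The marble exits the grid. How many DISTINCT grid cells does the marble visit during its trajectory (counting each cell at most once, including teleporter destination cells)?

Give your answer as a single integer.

Step 1: enter (4,5), '.' pass, move left to (4,4)
Step 2: enter (4,4), '.' pass, move left to (4,3)
Step 3: enter (4,3), '.' pass, move left to (4,2)
Step 4: enter (4,2), '.' pass, move left to (4,1)
Step 5: enter (4,1), '.' pass, move left to (4,0)
Step 6: enter (4,0), '.' pass, move left to (4,-1)
Step 7: at (4,-1) — EXIT via left edge, pos 4
Distinct cells visited: 6 (path length 6)

Answer: 6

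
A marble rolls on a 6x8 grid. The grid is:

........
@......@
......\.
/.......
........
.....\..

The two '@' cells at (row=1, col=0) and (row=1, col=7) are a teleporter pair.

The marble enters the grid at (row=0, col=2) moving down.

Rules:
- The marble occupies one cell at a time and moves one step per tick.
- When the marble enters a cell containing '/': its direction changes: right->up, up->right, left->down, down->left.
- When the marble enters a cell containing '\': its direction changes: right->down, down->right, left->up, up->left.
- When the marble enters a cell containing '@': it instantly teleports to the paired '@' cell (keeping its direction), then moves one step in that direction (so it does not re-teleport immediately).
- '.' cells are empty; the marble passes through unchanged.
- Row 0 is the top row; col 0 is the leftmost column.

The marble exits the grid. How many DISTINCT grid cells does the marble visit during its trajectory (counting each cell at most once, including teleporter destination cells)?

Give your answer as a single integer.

Answer: 6

Derivation:
Step 1: enter (0,2), '.' pass, move down to (1,2)
Step 2: enter (1,2), '.' pass, move down to (2,2)
Step 3: enter (2,2), '.' pass, move down to (3,2)
Step 4: enter (3,2), '.' pass, move down to (4,2)
Step 5: enter (4,2), '.' pass, move down to (5,2)
Step 6: enter (5,2), '.' pass, move down to (6,2)
Step 7: at (6,2) — EXIT via bottom edge, pos 2
Distinct cells visited: 6 (path length 6)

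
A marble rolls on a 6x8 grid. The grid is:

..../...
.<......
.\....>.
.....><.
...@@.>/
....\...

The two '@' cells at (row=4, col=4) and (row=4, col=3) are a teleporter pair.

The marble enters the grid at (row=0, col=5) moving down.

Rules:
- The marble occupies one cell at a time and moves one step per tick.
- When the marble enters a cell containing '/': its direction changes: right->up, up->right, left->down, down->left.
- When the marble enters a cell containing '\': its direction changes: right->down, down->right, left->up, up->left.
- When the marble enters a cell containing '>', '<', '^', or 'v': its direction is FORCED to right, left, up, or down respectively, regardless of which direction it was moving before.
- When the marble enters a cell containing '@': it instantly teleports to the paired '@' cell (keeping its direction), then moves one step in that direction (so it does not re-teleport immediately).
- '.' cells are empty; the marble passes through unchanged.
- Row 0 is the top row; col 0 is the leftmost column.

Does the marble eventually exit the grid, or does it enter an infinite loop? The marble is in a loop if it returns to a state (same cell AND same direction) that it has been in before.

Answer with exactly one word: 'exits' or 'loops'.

Answer: loops

Derivation:
Step 1: enter (0,5), '.' pass, move down to (1,5)
Step 2: enter (1,5), '.' pass, move down to (2,5)
Step 3: enter (2,5), '.' pass, move down to (3,5)
Step 4: enter (3,5), '>' forces down->right, move right to (3,6)
Step 5: enter (3,6), '<' forces right->left, move left to (3,5)
Step 6: enter (3,5), '>' forces left->right, move right to (3,6)
Step 7: at (3,6) dir=right — LOOP DETECTED (seen before)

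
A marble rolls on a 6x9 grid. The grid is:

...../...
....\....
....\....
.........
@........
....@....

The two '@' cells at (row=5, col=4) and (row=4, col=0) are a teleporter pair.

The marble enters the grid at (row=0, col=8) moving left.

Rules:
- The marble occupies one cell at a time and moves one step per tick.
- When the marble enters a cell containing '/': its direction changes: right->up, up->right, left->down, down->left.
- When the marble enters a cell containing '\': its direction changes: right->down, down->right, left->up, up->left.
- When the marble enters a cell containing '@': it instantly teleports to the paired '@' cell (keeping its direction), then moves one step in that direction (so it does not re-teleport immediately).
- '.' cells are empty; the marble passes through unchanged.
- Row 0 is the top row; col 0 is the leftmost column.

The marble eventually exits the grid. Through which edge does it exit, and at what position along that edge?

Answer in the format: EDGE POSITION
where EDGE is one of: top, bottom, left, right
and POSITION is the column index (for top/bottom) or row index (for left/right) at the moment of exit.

Answer: bottom 5

Derivation:
Step 1: enter (0,8), '.' pass, move left to (0,7)
Step 2: enter (0,7), '.' pass, move left to (0,6)
Step 3: enter (0,6), '.' pass, move left to (0,5)
Step 4: enter (0,5), '/' deflects left->down, move down to (1,5)
Step 5: enter (1,5), '.' pass, move down to (2,5)
Step 6: enter (2,5), '.' pass, move down to (3,5)
Step 7: enter (3,5), '.' pass, move down to (4,5)
Step 8: enter (4,5), '.' pass, move down to (5,5)
Step 9: enter (5,5), '.' pass, move down to (6,5)
Step 10: at (6,5) — EXIT via bottom edge, pos 5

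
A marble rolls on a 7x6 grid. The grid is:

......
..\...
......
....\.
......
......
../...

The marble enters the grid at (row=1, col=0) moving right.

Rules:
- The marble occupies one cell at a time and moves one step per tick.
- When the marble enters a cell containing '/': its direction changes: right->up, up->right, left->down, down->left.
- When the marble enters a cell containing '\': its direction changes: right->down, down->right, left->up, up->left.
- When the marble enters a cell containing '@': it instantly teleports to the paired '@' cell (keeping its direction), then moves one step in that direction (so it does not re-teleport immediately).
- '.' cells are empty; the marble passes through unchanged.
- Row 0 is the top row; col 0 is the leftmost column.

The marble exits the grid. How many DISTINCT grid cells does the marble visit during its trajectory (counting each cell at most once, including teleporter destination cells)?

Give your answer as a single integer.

Step 1: enter (1,0), '.' pass, move right to (1,1)
Step 2: enter (1,1), '.' pass, move right to (1,2)
Step 3: enter (1,2), '\' deflects right->down, move down to (2,2)
Step 4: enter (2,2), '.' pass, move down to (3,2)
Step 5: enter (3,2), '.' pass, move down to (4,2)
Step 6: enter (4,2), '.' pass, move down to (5,2)
Step 7: enter (5,2), '.' pass, move down to (6,2)
Step 8: enter (6,2), '/' deflects down->left, move left to (6,1)
Step 9: enter (6,1), '.' pass, move left to (6,0)
Step 10: enter (6,0), '.' pass, move left to (6,-1)
Step 11: at (6,-1) — EXIT via left edge, pos 6
Distinct cells visited: 10 (path length 10)

Answer: 10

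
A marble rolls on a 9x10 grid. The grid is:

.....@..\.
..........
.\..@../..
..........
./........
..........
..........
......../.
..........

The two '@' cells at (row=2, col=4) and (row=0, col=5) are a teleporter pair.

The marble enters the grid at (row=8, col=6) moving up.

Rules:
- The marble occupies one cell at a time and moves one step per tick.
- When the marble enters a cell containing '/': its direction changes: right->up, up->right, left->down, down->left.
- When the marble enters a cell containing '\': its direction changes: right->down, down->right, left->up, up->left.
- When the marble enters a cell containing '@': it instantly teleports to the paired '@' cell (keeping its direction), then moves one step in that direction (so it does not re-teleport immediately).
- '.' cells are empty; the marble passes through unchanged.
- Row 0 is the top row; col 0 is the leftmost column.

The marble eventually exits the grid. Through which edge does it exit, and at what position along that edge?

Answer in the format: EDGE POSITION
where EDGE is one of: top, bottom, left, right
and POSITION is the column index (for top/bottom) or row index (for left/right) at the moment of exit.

Answer: top 6

Derivation:
Step 1: enter (8,6), '.' pass, move up to (7,6)
Step 2: enter (7,6), '.' pass, move up to (6,6)
Step 3: enter (6,6), '.' pass, move up to (5,6)
Step 4: enter (5,6), '.' pass, move up to (4,6)
Step 5: enter (4,6), '.' pass, move up to (3,6)
Step 6: enter (3,6), '.' pass, move up to (2,6)
Step 7: enter (2,6), '.' pass, move up to (1,6)
Step 8: enter (1,6), '.' pass, move up to (0,6)
Step 9: enter (0,6), '.' pass, move up to (-1,6)
Step 10: at (-1,6) — EXIT via top edge, pos 6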